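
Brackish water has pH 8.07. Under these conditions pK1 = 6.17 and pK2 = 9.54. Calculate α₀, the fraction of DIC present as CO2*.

α₀ = 0.0120

α₀ = 1 / (1 + K1/[H⁺] + K1K2/[H⁺]²) = 1 / (1 + 10^+1.90 + 10^+0.43)
   = 1 / (1 + 79.433 + 2.6915) = 1/83.124 = 0.01203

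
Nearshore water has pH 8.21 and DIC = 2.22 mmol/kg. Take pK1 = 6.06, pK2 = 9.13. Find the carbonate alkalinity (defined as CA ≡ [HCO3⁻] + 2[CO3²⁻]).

CA = [HCO3⁻] + 2[CO3²⁻] = (α₁ + 2α₂)·DIC
At pH 8.21: [H⁺]/K1 = 10^-2.15 = 0.0070795, K2/[H⁺] = 10^-0.92 = 0.12023
α₁ = 1/(1 + 0.0070795 + 0.12023) = 1/1.1273 = 0.8871; α₂ = α₁·K2/[H⁺] = 0.1066
α₁ + 2α₂ = 1.1004
CA = 1.1004 × 2.22 = 2.44 mmol/kg

CA = 2.44 mmol/kg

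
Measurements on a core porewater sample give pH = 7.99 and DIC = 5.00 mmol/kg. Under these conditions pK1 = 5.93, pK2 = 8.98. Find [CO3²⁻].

α₂ = 1 / (1 + [H⁺]/K2 + [H⁺]²/(K1K2)) = 1 / (1 + 10^+0.99 + 10^-1.07)
   = 1 / (1 + 9.7724 + 0.085114) = 1/10.857 = 0.09210
[CO3²⁻] = α₂ × DIC = 0.09210 × 5.00 = 0.461 mmol/kg

[CO3²⁻] = 0.461 mmol/kg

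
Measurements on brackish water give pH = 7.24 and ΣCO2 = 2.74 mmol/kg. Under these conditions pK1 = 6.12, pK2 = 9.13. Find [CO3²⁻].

α₂ = 1 / (1 + [H⁺]/K2 + [H⁺]²/(K1K2)) = 1 / (1 + 10^+1.89 + 10^+0.77)
   = 1 / (1 + 77.625 + 5.8884) = 1/84.513 = 0.01183
[CO3²⁻] = α₂ × DIC = 0.01183 × 2.74 = 0.0324 mmol/kg

[CO3²⁻] = 0.0324 mmol/kg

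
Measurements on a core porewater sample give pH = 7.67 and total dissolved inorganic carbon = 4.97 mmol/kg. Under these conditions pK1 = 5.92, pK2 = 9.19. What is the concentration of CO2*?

[CO2*] = 0.0843 mmol/kg

α₀ = 1 / (1 + K1/[H⁺] + K1K2/[H⁺]²) = 1 / (1 + 10^+1.75 + 10^+0.23)
   = 1 / (1 + 56.234 + 1.6982) = 1/58.932 = 0.01697
[CO2*] = α₀ × DIC = 0.01697 × 4.97 = 0.0843 mmol/kg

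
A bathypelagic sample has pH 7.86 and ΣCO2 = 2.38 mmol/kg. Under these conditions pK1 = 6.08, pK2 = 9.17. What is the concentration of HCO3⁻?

α₁ = 1 / (1 + [H⁺]/K1 + K2/[H⁺]) = 1 / (1 + 10^-1.78 + 10^-1.31)
   = 1 / (1 + 0.016596 + 0.048978) = 1/1.0656 = 0.9385
[HCO3⁻] = α₁ × DIC = 0.9385 × 2.38 = 2.23 mmol/kg

[HCO3⁻] = 2.23 mmol/kg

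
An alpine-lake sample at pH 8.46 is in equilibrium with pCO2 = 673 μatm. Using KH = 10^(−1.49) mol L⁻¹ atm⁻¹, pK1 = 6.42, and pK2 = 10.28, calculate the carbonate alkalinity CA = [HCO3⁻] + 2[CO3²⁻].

[CO2*] = KH · pCO2 = 10^(−1.49) × 673×10^-6 = 2.178×10^-5 mol/L
α₀ = 1/(1 + K1/[H⁺] + K1K2/[H⁺]²) = 1/(1 + 10^+2.04 + 10^+0.22) = 0.008904
DIC = [CO2*]/α₀ = 2.178×10^-5 / 0.008904 = 2.446 mmol/L
CA = (α₁ + 2α₂)·DIC = (0.9763 + 2×0.01478) × 2.446 = 2.46 mmol/L

CA = 2.46 mmol/L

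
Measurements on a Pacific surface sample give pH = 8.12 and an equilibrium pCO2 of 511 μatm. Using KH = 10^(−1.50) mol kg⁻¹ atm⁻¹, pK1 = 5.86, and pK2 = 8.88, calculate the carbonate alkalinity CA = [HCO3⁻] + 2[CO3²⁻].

CA = 3.96 mmol/kg

[CO2*] = KH · pCO2 = 10^(−1.50) × 511×10^-6 = 1.616×10^-5 mol/kg
α₀ = 1/(1 + K1/[H⁺] + K1K2/[H⁺]²) = 1/(1 + 10^+2.26 + 10^+1.50) = 0.004660
DIC = [CO2*]/α₀ = 1.616×10^-5 / 0.004660 = 3.468 mmol/kg
CA = (α₁ + 2α₂)·DIC = (0.8480 + 2×0.1474) × 3.468 = 3.96 mmol/kg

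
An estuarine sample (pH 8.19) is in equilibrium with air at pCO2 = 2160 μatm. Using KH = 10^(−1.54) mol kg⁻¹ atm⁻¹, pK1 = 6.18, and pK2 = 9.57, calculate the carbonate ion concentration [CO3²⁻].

[CO2*] = KH · pCO2 = 10^(−1.54) × 2160×10^-6 = 6.230×10^-5 mol/kg
α₀ = 1/(1 + K1/[H⁺] + K1K2/[H⁺]²) = 1/(1 + 10^+2.01 + 10^+0.63) = 0.009294
DIC = [CO2*]/α₀ = 6.230×10^-5 / 0.009294 = 6.703 mmol/kg
[CO3²⁻] = α₂·DIC; α₂ = 0.03965, so [CO3²⁻] = 0.03965 × 6.703 = 0.266 mmol/kg

[CO3²⁻] = 0.266 mmol/kg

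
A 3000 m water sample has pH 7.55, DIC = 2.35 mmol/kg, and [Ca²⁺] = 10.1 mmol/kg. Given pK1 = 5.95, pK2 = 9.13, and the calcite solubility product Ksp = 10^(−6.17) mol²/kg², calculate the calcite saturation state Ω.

α₂ = 1 / (1 + [H⁺]/K2 + [H⁺]²/(K1K2)) = 1 / (1 + 10^+1.58 + 10^-0.02)
   = 1 / (1 + 38.019 + 0.95499) = 1/39.974 = 0.02502
[CO3²⁻] = α₂ × DIC = 0.02502 × 2.35 = 0.05879 mmol/kg
Ksp = 10^(−6.17) = 6.761×10^-7
Ω = [Ca²⁺][CO3²⁻]/Ksp = (10.1×10^-3)(5.879×10^-5) / 6.761×10^-7 = 0.878

Ω = 0.878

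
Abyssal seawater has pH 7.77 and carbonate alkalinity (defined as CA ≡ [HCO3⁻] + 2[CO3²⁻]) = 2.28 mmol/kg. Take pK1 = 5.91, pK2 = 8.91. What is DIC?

CA = [HCO3⁻] + 2[CO3²⁻] = (α₁ + 2α₂)·DIC
At pH 7.77: [H⁺]/K1 = 10^-1.86 = 0.013804, K2/[H⁺] = 10^-1.14 = 0.072444
α₁ = 1/(1 + 0.013804 + 0.072444) = 1/1.0862 = 0.9206; α₂ = α₁·K2/[H⁺] = 0.06669
α₁ + 2α₂ = 1.0540
DIC = CA / (α₁ + 2α₂) = 2.28 / 1.0540 = 2.16 mmol/kg

DIC = 2.16 mmol/kg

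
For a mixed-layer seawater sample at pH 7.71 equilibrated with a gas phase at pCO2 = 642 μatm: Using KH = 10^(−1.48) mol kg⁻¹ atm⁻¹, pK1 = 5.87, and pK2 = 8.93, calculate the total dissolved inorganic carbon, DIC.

[CO2*] = KH · pCO2 = 10^(−1.48) × 642×10^-6 = 2.126×10^-5 mol/kg
α₀ = 1/(1 + K1/[H⁺] + K1K2/[H⁺]²) = 1/(1 + 10^+1.84 + 10^+0.62) = 0.01345
DIC = [CO2*]/α₀ = 2.126×10^-5 / 0.01345 = 1.58 mmol/kg

DIC = 1.58 mmol/kg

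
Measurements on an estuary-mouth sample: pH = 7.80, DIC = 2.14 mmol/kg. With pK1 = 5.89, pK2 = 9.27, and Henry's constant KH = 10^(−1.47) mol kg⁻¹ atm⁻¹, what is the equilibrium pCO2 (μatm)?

α₀ = 1 / (1 + K1/[H⁺] + K1K2/[H⁺]²) = 1 / (1 + 10^+1.91 + 10^+0.44)
   = 1 / (1 + 81.283 + 2.7542) = 1/85.037 = 0.01176
[CO2*] = α₀ × DIC = 0.01176 × 2.14 = 0.02517 mmol/kg
pCO2 = [CO2*]/KH = 2.517×10^-5 / 3.388×10^-2 = 743 μatm

pCO2 = 743 μatm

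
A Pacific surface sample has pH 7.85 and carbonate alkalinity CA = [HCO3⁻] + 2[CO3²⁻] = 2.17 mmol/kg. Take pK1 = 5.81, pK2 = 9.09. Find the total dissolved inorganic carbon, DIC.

CA = [HCO3⁻] + 2[CO3²⁻] = (α₁ + 2α₂)·DIC
At pH 7.85: [H⁺]/K1 = 10^-2.04 = 0.0091201, K2/[H⁺] = 10^-1.24 = 0.057544
α₁ = 1/(1 + 0.0091201 + 0.057544) = 1/1.0667 = 0.9375; α₂ = α₁·K2/[H⁺] = 0.05395
α₁ + 2α₂ = 1.0454
DIC = CA / (α₁ + 2α₂) = 2.17 / 1.0454 = 2.08 mmol/kg

DIC = 2.08 mmol/kg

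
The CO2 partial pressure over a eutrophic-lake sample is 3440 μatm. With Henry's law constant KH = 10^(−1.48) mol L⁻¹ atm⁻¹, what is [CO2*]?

KH = 10^(−1.48) = 3.311×10^-2 mol L⁻¹ atm⁻¹
[CO2*] = KH · pCO2 = 3.311×10^-2 × 3440×10^-6 atm = 1.14×10^-4 mol/L

[CO2*] = 114 μmol/L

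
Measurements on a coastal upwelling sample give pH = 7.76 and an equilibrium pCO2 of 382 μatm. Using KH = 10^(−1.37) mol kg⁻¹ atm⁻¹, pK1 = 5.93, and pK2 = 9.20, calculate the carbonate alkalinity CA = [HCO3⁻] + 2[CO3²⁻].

CA = 1.18 mmol/kg

[CO2*] = KH · pCO2 = 10^(−1.37) × 382×10^-6 = 1.630×10^-5 mol/kg
α₀ = 1/(1 + K1/[H⁺] + K1K2/[H⁺]²) = 1/(1 + 10^+1.83 + 10^+0.39) = 0.01407
DIC = [CO2*]/α₀ = 1.630×10^-5 / 0.01407 = 1.158 mmol/kg
CA = (α₁ + 2α₂)·DIC = (0.9514 + 2×0.03454) × 1.158 = 1.18 mmol/kg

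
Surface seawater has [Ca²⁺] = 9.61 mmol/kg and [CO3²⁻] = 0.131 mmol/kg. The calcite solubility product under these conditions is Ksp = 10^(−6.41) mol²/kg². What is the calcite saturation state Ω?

Ω = 3.24

Ksp = 10^(−6.41) = 3.890×10^-7
Ω = [Ca²⁺][CO3²⁻]/Ksp = (9.61×10^-3)(0.131×10^-3) / 3.890×10^-7 = 3.24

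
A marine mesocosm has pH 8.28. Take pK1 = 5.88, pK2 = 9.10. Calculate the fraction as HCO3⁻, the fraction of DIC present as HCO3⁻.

α₁ = 0.866

α₁ = 1 / (1 + [H⁺]/K1 + K2/[H⁺]) = 1 / (1 + 10^-2.40 + 10^-0.82)
   = 1 / (1 + 0.0039811 + 0.15136) = 1/1.1553 = 0.8655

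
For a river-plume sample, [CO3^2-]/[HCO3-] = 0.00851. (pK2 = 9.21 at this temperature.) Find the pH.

pH = 7.14

From K2 = [H⁺][CO3^2-]/[HCO3-]:  pH = pK2 + log₁₀([CO3^2-]/[HCO3-])
log₁₀(0.00851) = -2.070
pH = 9.21 + (-2.070) = 7.14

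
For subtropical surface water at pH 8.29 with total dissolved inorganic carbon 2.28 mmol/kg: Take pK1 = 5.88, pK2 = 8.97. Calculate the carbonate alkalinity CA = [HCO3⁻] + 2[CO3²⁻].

CA = 2.67 mmol/kg

CA = [HCO3⁻] + 2[CO3²⁻] = (α₁ + 2α₂)·DIC
At pH 8.29: [H⁺]/K1 = 10^-2.41 = 0.0038905, K2/[H⁺] = 10^-0.68 = 0.20893
α₁ = 1/(1 + 0.0038905 + 0.20893) = 1/1.2128 = 0.8245; α₂ = α₁·K2/[H⁺] = 0.1723
α₁ + 2α₂ = 1.1691
CA = 1.1691 × 2.28 = 2.67 mmol/kg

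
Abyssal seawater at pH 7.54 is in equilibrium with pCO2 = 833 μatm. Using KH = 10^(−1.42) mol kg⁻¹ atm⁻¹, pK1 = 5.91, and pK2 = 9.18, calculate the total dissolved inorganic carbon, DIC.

DIC = 1.41 mmol/kg

[CO2*] = KH · pCO2 = 10^(−1.42) × 833×10^-6 = 3.167×10^-5 mol/kg
α₀ = 1/(1 + K1/[H⁺] + K1K2/[H⁺]²) = 1/(1 + 10^+1.63 + 10^-0.01) = 0.02240
DIC = [CO2*]/α₀ = 3.167×10^-5 / 0.02240 = 1.41 mmol/kg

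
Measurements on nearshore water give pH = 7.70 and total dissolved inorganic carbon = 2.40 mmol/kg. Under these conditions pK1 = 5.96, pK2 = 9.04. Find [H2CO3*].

[CO2*] = 0.0410 mmol/kg

α₀ = 1 / (1 + K1/[H⁺] + K1K2/[H⁺]²) = 1 / (1 + 10^+1.74 + 10^+0.40)
   = 1 / (1 + 54.954 + 2.5119) = 1/58.466 = 0.01710
[CO2*] = α₀ × DIC = 0.01710 × 2.40 = 0.0410 mmol/kg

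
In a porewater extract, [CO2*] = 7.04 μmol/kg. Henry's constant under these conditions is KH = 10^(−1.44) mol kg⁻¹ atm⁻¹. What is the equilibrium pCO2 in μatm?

KH = 10^(−1.44) = 3.631×10^-2 mol kg⁻¹ atm⁻¹
pCO2 = [CO2*]/KH = 7.04×10^-6 / 3.631×10^-2 = 1.94×10^-4 atm = 194 μatm

pCO2 = 194 μatm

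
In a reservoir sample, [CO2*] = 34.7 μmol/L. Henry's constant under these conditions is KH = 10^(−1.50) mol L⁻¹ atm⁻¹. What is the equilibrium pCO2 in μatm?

pCO2 = 1100 μatm

KH = 10^(−1.50) = 3.162×10^-2 mol L⁻¹ atm⁻¹
pCO2 = [CO2*]/KH = 34.7×10^-6 / 3.162×10^-2 = 1.10×10^-3 atm = 1100 μatm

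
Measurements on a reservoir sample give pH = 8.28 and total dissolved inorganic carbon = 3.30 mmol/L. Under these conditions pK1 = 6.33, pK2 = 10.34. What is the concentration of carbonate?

α₂ = 1 / (1 + [H⁺]/K2 + [H⁺]²/(K1K2)) = 1 / (1 + 10^+2.06 + 10^+0.11)
   = 1 / (1 + 114.82 + 1.2882) = 1/117.10 = 0.008539
[CO3²⁻] = α₂ × DIC = 0.008539 × 3.30 = 0.0282 mmol/L

[CO3²⁻] = 0.0282 mmol/L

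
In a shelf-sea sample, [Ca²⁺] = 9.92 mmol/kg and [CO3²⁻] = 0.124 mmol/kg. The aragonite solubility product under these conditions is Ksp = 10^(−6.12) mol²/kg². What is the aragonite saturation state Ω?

Ω = 1.62

Ksp = 10^(−6.12) = 7.586×10^-7
Ω = [Ca²⁺][CO3²⁻]/Ksp = (9.92×10^-3)(0.124×10^-3) / 7.586×10^-7 = 1.62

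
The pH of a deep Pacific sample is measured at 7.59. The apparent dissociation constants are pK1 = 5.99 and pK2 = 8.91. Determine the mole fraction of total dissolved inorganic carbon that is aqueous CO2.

α₀ = 0.0234

α₀ = 1 / (1 + K1/[H⁺] + K1K2/[H⁺]²) = 1 / (1 + 10^+1.60 + 10^+0.28)
   = 1 / (1 + 39.811 + 1.9055) = 1/42.716 = 0.02341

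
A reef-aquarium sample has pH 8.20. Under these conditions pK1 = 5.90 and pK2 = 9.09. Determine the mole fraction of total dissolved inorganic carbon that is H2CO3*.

α₀ = 0.00442

α₀ = 1 / (1 + K1/[H⁺] + K1K2/[H⁺]²) = 1 / (1 + 10^+2.30 + 10^+1.41)
   = 1 / (1 + 199.53 + 25.704) = 1/226.23 = 0.004420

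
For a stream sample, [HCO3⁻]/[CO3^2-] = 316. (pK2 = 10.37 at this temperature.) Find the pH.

From K2 = [H⁺][CO3^2-]/[HCO3⁻]:  pH = pK2 − log₁₀([HCO3⁻]/[CO3^2-])
log₁₀(316) = +2.500
pH = 10.37 − (+2.500) = 7.87

pH = 7.87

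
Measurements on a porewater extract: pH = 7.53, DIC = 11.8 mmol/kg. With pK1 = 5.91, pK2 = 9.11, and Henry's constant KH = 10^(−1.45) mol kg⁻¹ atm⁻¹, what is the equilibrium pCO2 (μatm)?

α₀ = 1 / (1 + K1/[H⁺] + K1K2/[H⁺]²) = 1 / (1 + 10^+1.62 + 10^+0.04)
   = 1 / (1 + 41.687 + 1.0965) = 1/43.783 = 0.02284
[CO2*] = α₀ × DIC = 0.02284 × 11.8 = 0.2695 mmol/kg
pCO2 = [CO2*]/KH = 2.695×10^-4 / 3.548×10^-2 = 7600 μatm

pCO2 = 7600 μatm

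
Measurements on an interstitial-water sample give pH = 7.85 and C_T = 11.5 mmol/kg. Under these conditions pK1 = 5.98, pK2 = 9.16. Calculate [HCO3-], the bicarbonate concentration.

[HCO3⁻] = 10.8 mmol/kg

α₁ = 1 / (1 + [H⁺]/K1 + K2/[H⁺]) = 1 / (1 + 10^-1.87 + 10^-1.31)
   = 1 / (1 + 0.013490 + 0.048978) = 1/1.0625 = 0.9412
[HCO3⁻] = α₁ × DIC = 0.9412 × 11.5 = 10.8 mmol/kg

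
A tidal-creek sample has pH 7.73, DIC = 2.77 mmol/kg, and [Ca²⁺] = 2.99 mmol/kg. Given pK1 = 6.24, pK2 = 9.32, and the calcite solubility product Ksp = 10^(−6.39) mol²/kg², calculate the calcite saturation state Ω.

α₂ = 1 / (1 + [H⁺]/K2 + [H⁺]²/(K1K2)) = 1 / (1 + 10^+1.59 + 10^+0.10)
   = 1 / (1 + 38.905 + 1.2589) = 1/41.163 = 0.02429
[CO3²⁻] = α₂ × DIC = 0.02429 × 2.77 = 0.06729 mmol/kg
Ksp = 10^(−6.39) = 4.074×10^-7
Ω = [Ca²⁺][CO3²⁻]/Ksp = (2.99×10^-3)(6.729×10^-5) / 4.074×10^-7 = 0.494

Ω = 0.494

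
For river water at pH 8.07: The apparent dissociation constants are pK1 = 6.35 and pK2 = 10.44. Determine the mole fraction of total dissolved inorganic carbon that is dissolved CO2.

α₀ = 0.0186

α₀ = 1 / (1 + K1/[H⁺] + K1K2/[H⁺]²) = 1 / (1 + 10^+1.72 + 10^-0.65)
   = 1 / (1 + 52.481 + 0.22387) = 1/53.705 = 0.01862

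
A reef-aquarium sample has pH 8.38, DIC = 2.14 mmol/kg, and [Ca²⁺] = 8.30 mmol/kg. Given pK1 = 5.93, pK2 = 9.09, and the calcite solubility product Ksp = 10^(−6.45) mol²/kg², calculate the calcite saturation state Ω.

Ω = 8.14

α₂ = 1 / (1 + [H⁺]/K2 + [H⁺]²/(K1K2)) = 1 / (1 + 10^+0.71 + 10^-1.74)
   = 1 / (1 + 5.1286 + 0.018197) = 1/6.1468 = 0.1627
[CO3²⁻] = α₂ × DIC = 0.1627 × 2.14 = 0.3481 mmol/kg
Ksp = 10^(−6.45) = 3.548×10^-7
Ω = [Ca²⁺][CO3²⁻]/Ksp = (8.30×10^-3)(3.481×10^-4) / 3.548×10^-7 = 8.14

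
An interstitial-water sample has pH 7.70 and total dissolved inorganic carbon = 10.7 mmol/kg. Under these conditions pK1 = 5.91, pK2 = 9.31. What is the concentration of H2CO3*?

α₀ = 1 / (1 + K1/[H⁺] + K1K2/[H⁺]²) = 1 / (1 + 10^+1.79 + 10^+0.18)
   = 1 / (1 + 61.660 + 1.5136) = 1/64.173 = 0.01558
[CO2*] = α₀ × DIC = 0.01558 × 10.7 = 0.167 mmol/kg

[CO2*] = 0.167 mmol/kg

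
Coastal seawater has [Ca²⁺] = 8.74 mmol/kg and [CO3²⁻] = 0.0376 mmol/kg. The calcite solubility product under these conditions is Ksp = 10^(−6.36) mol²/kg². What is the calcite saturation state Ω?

Ksp = 10^(−6.36) = 4.365×10^-7
Ω = [Ca²⁺][CO3²⁻]/Ksp = (8.74×10^-3)(0.0376×10^-3) / 4.365×10^-7 = 0.753

Ω = 0.753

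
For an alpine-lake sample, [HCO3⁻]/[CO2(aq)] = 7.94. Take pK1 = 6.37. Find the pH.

pH = 7.27

From K1 = [H⁺][HCO3⁻]/[CO2(aq)]:  pH = pK1 + log₁₀([HCO3⁻]/[CO2(aq)])
log₁₀(7.94) = +0.900
pH = 6.37 + (+0.900) = 7.27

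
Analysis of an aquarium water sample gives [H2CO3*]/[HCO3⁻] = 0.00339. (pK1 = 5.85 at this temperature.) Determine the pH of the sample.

pH = 8.32

From K1 = [H⁺][HCO3⁻]/[H2CO3*]:  pH = pK1 − log₁₀([H2CO3*]/[HCO3⁻])
log₁₀(0.00339) = -2.470
pH = 5.85 − (-2.470) = 8.32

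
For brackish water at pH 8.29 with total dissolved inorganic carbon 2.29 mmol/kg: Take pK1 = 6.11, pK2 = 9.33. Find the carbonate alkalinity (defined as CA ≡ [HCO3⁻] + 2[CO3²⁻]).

CA = [HCO3⁻] + 2[CO3²⁻] = (α₁ + 2α₂)·DIC
At pH 8.29: [H⁺]/K1 = 10^-2.18 = 0.0066069, K2/[H⁺] = 10^-1.04 = 0.091201
α₁ = 1/(1 + 0.0066069 + 0.091201) = 1/1.0978 = 0.9109; α₂ = α₁·K2/[H⁺] = 0.08308
α₁ + 2α₂ = 1.0771
CA = 1.0771 × 2.29 = 2.47 mmol/kg

CA = 2.47 mmol/kg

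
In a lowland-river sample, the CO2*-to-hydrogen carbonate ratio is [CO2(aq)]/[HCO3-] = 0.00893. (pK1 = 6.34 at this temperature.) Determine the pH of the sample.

pH = 8.39

From K1 = [H⁺][HCO3-]/[CO2(aq)]:  pH = pK1 − log₁₀([CO2(aq)]/[HCO3-])
log₁₀(0.00893) = -2.049
pH = 6.34 − (-2.049) = 8.39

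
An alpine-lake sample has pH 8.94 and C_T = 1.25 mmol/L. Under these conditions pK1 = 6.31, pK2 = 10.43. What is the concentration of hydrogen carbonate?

α₁ = 1 / (1 + [H⁺]/K1 + K2/[H⁺]) = 1 / (1 + 10^-2.63 + 10^-1.49)
   = 1 / (1 + 0.0023442 + 0.032359) = 1/1.0347 = 0.9665
[HCO3⁻] = α₁ × DIC = 0.9665 × 1.25 = 1.21 mmol/L

[HCO3⁻] = 1.21 mmol/L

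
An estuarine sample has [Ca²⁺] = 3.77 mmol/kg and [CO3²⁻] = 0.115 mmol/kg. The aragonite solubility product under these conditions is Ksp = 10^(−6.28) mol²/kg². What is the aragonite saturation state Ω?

Ksp = 10^(−6.28) = 5.248×10^-7
Ω = [Ca²⁺][CO3²⁻]/Ksp = (3.77×10^-3)(0.115×10^-3) / 5.248×10^-7 = 0.826

Ω = 0.826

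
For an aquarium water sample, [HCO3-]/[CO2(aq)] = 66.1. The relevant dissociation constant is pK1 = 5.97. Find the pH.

pH = 7.79

From K1 = [H⁺][HCO3-]/[CO2(aq)]:  pH = pK1 + log₁₀([HCO3-]/[CO2(aq)])
log₁₀(66.1) = +1.820
pH = 5.97 + (+1.820) = 7.79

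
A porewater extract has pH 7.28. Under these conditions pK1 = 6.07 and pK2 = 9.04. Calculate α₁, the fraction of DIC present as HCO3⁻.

α₁ = 1 / (1 + [H⁺]/K1 + K2/[H⁺]) = 1 / (1 + 10^-1.21 + 10^-1.76)
   = 1 / (1 + 0.061660 + 0.017378) = 1/1.0790 = 0.9268

α₁ = 0.927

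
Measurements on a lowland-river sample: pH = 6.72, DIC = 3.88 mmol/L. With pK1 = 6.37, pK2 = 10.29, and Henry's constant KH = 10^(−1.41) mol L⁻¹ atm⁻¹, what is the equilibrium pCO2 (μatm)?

α₀ = 1 / (1 + K1/[H⁺] + K1K2/[H⁺]²) = 1 / (1 + 10^+0.35 + 10^-3.22)
   = 1 / (1 + 2.2387 + 0.00060256) = 1/3.2393 = 0.3087
[CO2*] = α₀ × DIC = 0.3087 × 3.88 = 1.198 mmol/L
pCO2 = [CO2*]/KH = 1.198×10^-3 / 3.890×10^-2 = 3.08×10^4 μatm

pCO2 = 3.08×10^4 μatm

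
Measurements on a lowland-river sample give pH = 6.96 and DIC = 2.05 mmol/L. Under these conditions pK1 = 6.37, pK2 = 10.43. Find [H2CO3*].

[CO2*] = 0.419 mmol/L

α₀ = 1 / (1 + K1/[H⁺] + K1K2/[H⁺]²) = 1 / (1 + 10^+0.59 + 10^-2.88)
   = 1 / (1 + 3.8905 + 0.0013183) = 1/4.8918 = 0.2044
[CO2*] = α₀ × DIC = 0.2044 × 2.05 = 0.419 mmol/L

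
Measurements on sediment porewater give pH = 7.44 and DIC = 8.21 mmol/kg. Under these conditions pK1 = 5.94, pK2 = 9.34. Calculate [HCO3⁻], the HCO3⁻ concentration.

α₁ = 1 / (1 + [H⁺]/K1 + K2/[H⁺]) = 1 / (1 + 10^-1.50 + 10^-1.90)
   = 1 / (1 + 0.031623 + 0.012589) = 1/1.0442 = 0.9577
[HCO3⁻] = α₁ × DIC = 0.9577 × 8.21 = 7.86 mmol/kg

[HCO3⁻] = 7.86 mmol/kg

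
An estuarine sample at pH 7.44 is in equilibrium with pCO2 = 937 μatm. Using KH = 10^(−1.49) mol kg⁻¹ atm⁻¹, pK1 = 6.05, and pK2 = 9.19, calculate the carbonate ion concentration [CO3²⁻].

[CO3²⁻] = 13.2 μmol/kg

[CO2*] = KH · pCO2 = 10^(−1.49) × 937×10^-6 = 3.032×10^-5 mol/kg
α₀ = 1/(1 + K1/[H⁺] + K1K2/[H⁺]²) = 1/(1 + 10^+1.39 + 10^-0.36) = 0.03849
DIC = [CO2*]/α₀ = 3.032×10^-5 / 0.03849 = 0.7878 mmol/kg
[CO3²⁻] = α₂·DIC; α₂ = 0.01680, so [CO3²⁻] = 0.01680 × 0.7878 = 0.0132 mmol/kg = 13.2 μmol/kg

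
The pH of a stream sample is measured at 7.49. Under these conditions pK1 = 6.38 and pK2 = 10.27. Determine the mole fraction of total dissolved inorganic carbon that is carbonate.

α₂ = 1 / (1 + [H⁺]/K2 + [H⁺]²/(K1K2)) = 1 / (1 + 10^+2.78 + 10^+1.67)
   = 1 / (1 + 602.56 + 46.774) = 1/650.33 = 0.001538

α₂ = 0.00154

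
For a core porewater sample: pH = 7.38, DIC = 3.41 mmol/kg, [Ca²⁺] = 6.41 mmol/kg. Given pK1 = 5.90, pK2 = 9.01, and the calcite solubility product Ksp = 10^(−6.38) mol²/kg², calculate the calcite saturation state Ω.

α₂ = 1 / (1 + [H⁺]/K2 + [H⁺]²/(K1K2)) = 1 / (1 + 10^+1.63 + 10^+0.15)
   = 1 / (1 + 42.658 + 1.4125) = 1/45.070 = 0.02219
[CO3²⁻] = α₂ × DIC = 0.02219 × 3.41 = 0.07566 mmol/kg
Ksp = 10^(−6.38) = 4.169×10^-7
Ω = [Ca²⁺][CO3²⁻]/Ksp = (6.41×10^-3)(7.566×10^-5) / 4.169×10^-7 = 1.16

Ω = 1.16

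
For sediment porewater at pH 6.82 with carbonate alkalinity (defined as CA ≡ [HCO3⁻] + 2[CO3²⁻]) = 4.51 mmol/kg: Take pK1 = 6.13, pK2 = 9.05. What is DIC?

CA = [HCO3⁻] + 2[CO3²⁻] = (α₁ + 2α₂)·DIC
At pH 6.82: [H⁺]/K1 = 10^-0.69 = 0.20417, K2/[H⁺] = 10^-2.23 = 0.0058884
α₁ = 1/(1 + 0.20417 + 0.0058884) = 1/1.2101 = 0.8264; α₂ = α₁·K2/[H⁺] = 0.004866
α₁ + 2α₂ = 0.8361
DIC = CA / (α₁ + 2α₂) = 4.51 / 0.8361 = 5.39 mmol/kg

DIC = 5.39 mmol/kg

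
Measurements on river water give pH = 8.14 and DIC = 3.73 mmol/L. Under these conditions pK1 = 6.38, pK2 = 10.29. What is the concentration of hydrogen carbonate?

α₁ = 1 / (1 + [H⁺]/K1 + K2/[H⁺]) = 1 / (1 + 10^-1.76 + 10^-2.15)
   = 1 / (1 + 0.017378 + 0.0070795) = 1/1.0245 = 0.9761
[HCO3⁻] = α₁ × DIC = 0.9761 × 3.73 = 3.64 mmol/L

[HCO3⁻] = 3.64 mmol/L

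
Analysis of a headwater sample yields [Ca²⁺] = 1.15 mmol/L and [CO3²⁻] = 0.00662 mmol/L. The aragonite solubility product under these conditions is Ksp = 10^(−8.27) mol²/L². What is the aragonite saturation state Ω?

Ω = 1.42

Ksp = 10^(−8.27) = 5.370×10^-9
Ω = [Ca²⁺][CO3²⁻]/Ksp = (1.15×10^-3)(0.00662×10^-3) / 5.370×10^-9 = 1.42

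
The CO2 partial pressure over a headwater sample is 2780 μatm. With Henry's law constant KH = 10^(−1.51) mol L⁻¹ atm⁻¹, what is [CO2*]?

KH = 10^(−1.51) = 3.090×10^-2 mol L⁻¹ atm⁻¹
[CO2*] = KH · pCO2 = 3.090×10^-2 × 2780×10^-6 atm = 8.59×10^-5 mol/L

[CO2*] = 85.9 μmol/L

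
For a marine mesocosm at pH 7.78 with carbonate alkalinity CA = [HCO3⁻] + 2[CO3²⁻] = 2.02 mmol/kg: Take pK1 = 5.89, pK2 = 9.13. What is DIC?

CA = [HCO3⁻] + 2[CO3²⁻] = (α₁ + 2α₂)·DIC
At pH 7.78: [H⁺]/K1 = 10^-1.89 = 0.012882, K2/[H⁺] = 10^-1.35 = 0.044668
α₁ = 1/(1 + 0.012882 + 0.044668) = 1/1.0576 = 0.9456; α₂ = α₁·K2/[H⁺] = 0.04224
α₁ + 2α₂ = 1.0301
DIC = CA / (α₁ + 2α₂) = 2.02 / 1.0301 = 1.96 mmol/kg

DIC = 1.96 mmol/kg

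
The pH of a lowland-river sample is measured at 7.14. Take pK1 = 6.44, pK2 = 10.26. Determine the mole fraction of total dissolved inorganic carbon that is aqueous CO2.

α₀ = 1 / (1 + K1/[H⁺] + K1K2/[H⁺]²) = 1 / (1 + 10^+0.70 + 10^-2.42)
   = 1 / (1 + 5.0119 + 0.0038019) = 1/6.0157 = 0.1662

α₀ = 0.166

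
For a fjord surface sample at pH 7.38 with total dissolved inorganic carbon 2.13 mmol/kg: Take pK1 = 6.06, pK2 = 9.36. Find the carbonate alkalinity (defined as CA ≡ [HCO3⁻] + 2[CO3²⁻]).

CA = 2.05 mmol/kg

CA = [HCO3⁻] + 2[CO3²⁻] = (α₁ + 2α₂)·DIC
At pH 7.38: [H⁺]/K1 = 10^-1.32 = 0.047863, K2/[H⁺] = 10^-1.98 = 0.010471
α₁ = 1/(1 + 0.047863 + 0.010471) = 1/1.0583 = 0.9449; α₂ = α₁·K2/[H⁺] = 0.009894
α₁ + 2α₂ = 0.9647
CA = 0.9647 × 2.13 = 2.05 mmol/kg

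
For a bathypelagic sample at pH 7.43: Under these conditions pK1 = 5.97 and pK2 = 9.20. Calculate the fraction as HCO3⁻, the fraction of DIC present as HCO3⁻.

α₁ = 0.951

α₁ = 1 / (1 + [H⁺]/K1 + K2/[H⁺]) = 1 / (1 + 10^-1.46 + 10^-1.77)
   = 1 / (1 + 0.034674 + 0.016982) = 1/1.0517 = 0.9509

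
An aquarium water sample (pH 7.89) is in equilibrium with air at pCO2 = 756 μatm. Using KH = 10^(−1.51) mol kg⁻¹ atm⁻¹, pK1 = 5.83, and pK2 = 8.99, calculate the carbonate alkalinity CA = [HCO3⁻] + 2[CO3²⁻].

CA = 3.11 mmol/kg

[CO2*] = KH · pCO2 = 10^(−1.51) × 756×10^-6 = 2.336×10^-5 mol/kg
α₀ = 1/(1 + K1/[H⁺] + K1K2/[H⁺]²) = 1/(1 + 10^+2.06 + 10^+0.96) = 0.008004
DIC = [CO2*]/α₀ = 2.336×10^-5 / 0.008004 = 2.919 mmol/kg
CA = (α₁ + 2α₂)·DIC = (0.9190 + 2×0.07300) × 2.919 = 3.11 mmol/kg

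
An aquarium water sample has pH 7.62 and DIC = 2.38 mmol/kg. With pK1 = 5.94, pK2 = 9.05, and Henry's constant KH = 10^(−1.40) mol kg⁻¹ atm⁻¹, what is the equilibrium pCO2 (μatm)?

α₀ = 1 / (1 + K1/[H⁺] + K1K2/[H⁺]²) = 1 / (1 + 10^+1.68 + 10^+0.25)
   = 1 / (1 + 47.863 + 1.7783) = 1/50.641 = 0.01975
[CO2*] = α₀ × DIC = 0.01975 × 2.38 = 0.04700 mmol/kg
pCO2 = [CO2*]/KH = 4.700×10^-5 / 3.981×10^-2 = 1180 μatm

pCO2 = 1180 μatm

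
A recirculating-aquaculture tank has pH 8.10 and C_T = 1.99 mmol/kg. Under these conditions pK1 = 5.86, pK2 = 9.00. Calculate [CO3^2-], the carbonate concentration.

[CO3²⁻] = 0.221 mmol/kg

α₂ = 1 / (1 + [H⁺]/K2 + [H⁺]²/(K1K2)) = 1 / (1 + 10^+0.90 + 10^-1.34)
   = 1 / (1 + 7.9433 + 0.045709) = 1/8.9890 = 0.1112
[CO3²⁻] = α₂ × DIC = 0.1112 × 1.99 = 0.221 mmol/kg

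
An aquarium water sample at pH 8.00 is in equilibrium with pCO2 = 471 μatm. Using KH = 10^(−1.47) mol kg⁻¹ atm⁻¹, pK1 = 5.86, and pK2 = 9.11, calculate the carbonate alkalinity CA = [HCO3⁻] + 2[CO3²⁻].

CA = 2.55 mmol/kg

[CO2*] = KH · pCO2 = 10^(−1.47) × 471×10^-6 = 1.596×10^-5 mol/kg
α₀ = 1/(1 + K1/[H⁺] + K1K2/[H⁺]²) = 1/(1 + 10^+2.14 + 10^+1.03) = 0.006678
DIC = [CO2*]/α₀ = 1.596×10^-5 / 0.006678 = 2.390 mmol/kg
CA = (α₁ + 2α₂)·DIC = (0.9218 + 2×0.07155) × 2.390 = 2.55 mmol/kg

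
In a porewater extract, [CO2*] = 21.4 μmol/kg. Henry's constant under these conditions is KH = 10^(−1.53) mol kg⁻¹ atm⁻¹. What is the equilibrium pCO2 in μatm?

KH = 10^(−1.53) = 2.951×10^-2 mol kg⁻¹ atm⁻¹
pCO2 = [CO2*]/KH = 21.4×10^-6 / 2.951×10^-2 = 7.25×10^-4 atm = 725 μatm

pCO2 = 725 μatm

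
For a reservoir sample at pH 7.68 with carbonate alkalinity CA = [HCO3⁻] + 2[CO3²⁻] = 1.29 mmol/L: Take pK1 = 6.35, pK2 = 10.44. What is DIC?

DIC = 1.35 mmol/L

CA = [HCO3⁻] + 2[CO3²⁻] = (α₁ + 2α₂)·DIC
At pH 7.68: [H⁺]/K1 = 10^-1.33 = 0.046774, K2/[H⁺] = 10^-2.76 = 0.0017378
α₁ = 1/(1 + 0.046774 + 0.0017378) = 1/1.0485 = 0.9537; α₂ = α₁·K2/[H⁺] = 0.001657
α₁ + 2α₂ = 0.9570
DIC = CA / (α₁ + 2α₂) = 1.29 / 0.9570 = 1.35 mmol/L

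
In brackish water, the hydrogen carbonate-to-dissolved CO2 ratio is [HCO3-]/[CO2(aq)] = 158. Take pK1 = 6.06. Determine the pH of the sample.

From K1 = [H⁺][HCO3-]/[CO2(aq)]:  pH = pK1 + log₁₀([HCO3-]/[CO2(aq)])
log₁₀(158) = +2.199
pH = 6.06 + (+2.199) = 8.26

pH = 8.26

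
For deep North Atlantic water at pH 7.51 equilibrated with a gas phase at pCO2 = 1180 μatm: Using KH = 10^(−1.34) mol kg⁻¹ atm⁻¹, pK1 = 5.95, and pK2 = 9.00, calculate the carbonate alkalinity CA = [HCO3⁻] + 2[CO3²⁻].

CA = 2.09 mmol/kg

[CO2*] = KH · pCO2 = 10^(−1.34) × 1180×10^-6 = 5.394×10^-5 mol/kg
α₀ = 1/(1 + K1/[H⁺] + K1K2/[H⁺]²) = 1/(1 + 10^+1.56 + 10^+0.07) = 0.02599
DIC = [CO2*]/α₀ = 5.394×10^-5 / 0.02599 = 2.076 mmol/kg
CA = (α₁ + 2α₂)·DIC = (0.9435 + 2×0.03053) × 2.076 = 2.09 mmol/kg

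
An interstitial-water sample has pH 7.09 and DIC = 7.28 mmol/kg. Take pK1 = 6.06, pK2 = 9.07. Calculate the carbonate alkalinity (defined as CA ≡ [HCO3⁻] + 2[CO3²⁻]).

CA = 6.73 mmol/kg

CA = [HCO3⁻] + 2[CO3²⁻] = (α₁ + 2α₂)·DIC
At pH 7.09: [H⁺]/K1 = 10^-1.03 = 0.093325, K2/[H⁺] = 10^-1.98 = 0.010471
α₁ = 1/(1 + 0.093325 + 0.010471) = 1/1.1038 = 0.9060; α₂ = α₁·K2/[H⁺] = 0.009487
α₁ + 2α₂ = 0.9249
CA = 0.9249 × 7.28 = 6.73 mmol/kg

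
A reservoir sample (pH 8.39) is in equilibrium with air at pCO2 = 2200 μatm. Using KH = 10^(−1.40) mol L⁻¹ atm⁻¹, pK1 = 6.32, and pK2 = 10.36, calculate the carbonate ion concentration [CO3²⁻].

[CO3²⁻] = 0.110 mmol/L

[CO2*] = KH · pCO2 = 10^(−1.40) × 2200×10^-6 = 8.758×10^-5 mol/L
α₀ = 1/(1 + K1/[H⁺] + K1K2/[H⁺]²) = 1/(1 + 10^+2.07 + 10^+0.10) = 0.008351
DIC = [CO2*]/α₀ = 8.758×10^-5 / 0.008351 = 10.49 mmol/L
[CO3²⁻] = α₂·DIC; α₂ = 0.01051, so [CO3²⁻] = 0.01051 × 10.49 = 0.110 mmol/L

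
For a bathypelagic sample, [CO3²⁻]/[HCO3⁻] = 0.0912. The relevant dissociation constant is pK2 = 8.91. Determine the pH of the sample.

pH = 7.87

From K2 = [H⁺][CO3²⁻]/[HCO3⁻]:  pH = pK2 + log₁₀([CO3²⁻]/[HCO3⁻])
log₁₀(0.0912) = -1.040
pH = 8.91 + (-1.040) = 7.87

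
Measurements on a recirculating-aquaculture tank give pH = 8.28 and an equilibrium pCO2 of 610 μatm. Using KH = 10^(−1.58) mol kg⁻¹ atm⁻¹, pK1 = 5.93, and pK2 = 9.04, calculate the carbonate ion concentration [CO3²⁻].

[CO3²⁻] = 0.624 mmol/kg

[CO2*] = KH · pCO2 = 10^(−1.58) × 610×10^-6 = 1.604×10^-5 mol/kg
α₀ = 1/(1 + K1/[H⁺] + K1K2/[H⁺]²) = 1/(1 + 10^+2.35 + 10^+1.59) = 0.003791
DIC = [CO2*]/α₀ = 1.604×10^-5 / 0.003791 = 4.232 mmol/kg
[CO3²⁻] = α₂·DIC; α₂ = 0.1475, so [CO3²⁻] = 0.1475 × 4.232 = 0.624 mmol/kg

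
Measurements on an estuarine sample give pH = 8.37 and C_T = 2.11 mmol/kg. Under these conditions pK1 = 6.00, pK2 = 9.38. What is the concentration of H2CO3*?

[CO2*] = 8.17 μmol/kg

α₀ = 1 / (1 + K1/[H⁺] + K1K2/[H⁺]²) = 1 / (1 + 10^+2.37 + 10^+1.36)
   = 1 / (1 + 234.42 + 22.909) = 1/258.33 = 0.003871
[CO2*] = α₀ × DIC = 0.003871 × 2.11 = 0.00817 mmol/kg = 8.17 μmol/kg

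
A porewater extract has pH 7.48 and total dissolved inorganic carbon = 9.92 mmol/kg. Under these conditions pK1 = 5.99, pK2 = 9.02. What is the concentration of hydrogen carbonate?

[HCO3⁻] = 9.35 mmol/kg

α₁ = 1 / (1 + [H⁺]/K1 + K2/[H⁺]) = 1 / (1 + 10^-1.49 + 10^-1.54)
   = 1 / (1 + 0.032359 + 0.028840) = 1/1.0612 = 0.9423
[HCO3⁻] = α₁ × DIC = 0.9423 × 9.92 = 9.35 mmol/kg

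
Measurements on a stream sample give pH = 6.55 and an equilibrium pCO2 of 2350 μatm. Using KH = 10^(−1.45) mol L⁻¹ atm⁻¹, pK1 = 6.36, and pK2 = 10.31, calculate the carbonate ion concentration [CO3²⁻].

[CO2*] = KH · pCO2 = 10^(−1.45) × 2350×10^-6 = 8.338×10^-5 mol/L
α₀ = 1/(1 + K1/[H⁺] + K1K2/[H⁺]²) = 1/(1 + 10^+0.19 + 10^-3.57) = 0.3923
DIC = [CO2*]/α₀ = 8.338×10^-5 / 0.3923 = 0.2125 mmol/L
[CO3²⁻] = α₂·DIC; α₂ = 0.0001056, so [CO3²⁻] = 0.0001056 × 0.2125 = 2.24×10^-5 mmol/L = 0.0224 μmol/L

[CO3²⁻] = 0.0224 μmol/L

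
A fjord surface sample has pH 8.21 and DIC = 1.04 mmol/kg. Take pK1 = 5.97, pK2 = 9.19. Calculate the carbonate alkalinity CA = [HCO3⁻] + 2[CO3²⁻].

CA = [HCO3⁻] + 2[CO3²⁻] = (α₁ + 2α₂)·DIC
At pH 8.21: [H⁺]/K1 = 10^-2.24 = 0.0057544, K2/[H⁺] = 10^-0.98 = 0.10471
α₁ = 1/(1 + 0.0057544 + 0.10471) = 1/1.1105 = 0.9005; α₂ = α₁·K2/[H⁺] = 0.09430
α₁ + 2α₂ = 1.0891
CA = 1.0891 × 1.04 = 1.13 mmol/kg

CA = 1.13 mmol/kg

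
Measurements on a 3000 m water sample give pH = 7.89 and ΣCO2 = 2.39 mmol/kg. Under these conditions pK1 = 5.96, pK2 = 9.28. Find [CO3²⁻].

α₂ = 1 / (1 + [H⁺]/K2 + [H⁺]²/(K1K2)) = 1 / (1 + 10^+1.39 + 10^-0.54)
   = 1 / (1 + 24.547 + 0.28840) = 1/25.835 = 0.03871
[CO3²⁻] = α₂ × DIC = 0.03871 × 2.39 = 0.0925 mmol/kg

[CO3²⁻] = 0.0925 mmol/kg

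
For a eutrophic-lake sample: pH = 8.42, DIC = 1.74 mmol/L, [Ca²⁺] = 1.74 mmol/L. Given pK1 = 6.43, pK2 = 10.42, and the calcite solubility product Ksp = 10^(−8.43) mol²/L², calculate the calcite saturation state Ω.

Ω = 7.99

α₂ = 1 / (1 + [H⁺]/K2 + [H⁺]²/(K1K2)) = 1 / (1 + 10^+2.00 + 10^+0.01)
   = 1 / (1 + 100.00 + 1.0233) = 1/102.02 = 0.009802
[CO3²⁻] = α₂ × DIC = 0.009802 × 1.74 = 0.01705 mmol/L = 17.05 μmol/L
Ksp = 10^(−8.43) = 3.715×10^-9
Ω = [Ca²⁺][CO3²⁻]/Ksp = (1.74×10^-3)(1.705×10^-5) / 3.715×10^-9 = 7.99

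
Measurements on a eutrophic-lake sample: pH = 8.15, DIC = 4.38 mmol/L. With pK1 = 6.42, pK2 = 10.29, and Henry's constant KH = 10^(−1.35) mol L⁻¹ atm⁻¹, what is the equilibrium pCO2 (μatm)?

α₀ = 1 / (1 + K1/[H⁺] + K1K2/[H⁺]²) = 1 / (1 + 10^+1.73 + 10^-0.41)
   = 1 / (1 + 53.703 + 0.38905) = 1/55.092 = 0.01815
[CO2*] = α₀ × DIC = 0.01815 × 4.38 = 0.07950 mmol/L
pCO2 = [CO2*]/KH = 7.950×10^-5 / 4.467×10^-2 = 1780 μatm

pCO2 = 1780 μatm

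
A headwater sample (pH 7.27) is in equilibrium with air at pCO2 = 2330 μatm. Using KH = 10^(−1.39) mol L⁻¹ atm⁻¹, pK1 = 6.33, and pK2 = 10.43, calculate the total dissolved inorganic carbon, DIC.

DIC = 0.922 mmol/L

[CO2*] = KH · pCO2 = 10^(−1.39) × 2330×10^-6 = 9.492×10^-5 mol/L
α₀ = 1/(1 + K1/[H⁺] + K1K2/[H⁺]²) = 1/(1 + 10^+0.94 + 10^-2.22) = 0.1029
DIC = [CO2*]/α₀ = 9.492×10^-5 / 0.1029 = 0.922 mmol/L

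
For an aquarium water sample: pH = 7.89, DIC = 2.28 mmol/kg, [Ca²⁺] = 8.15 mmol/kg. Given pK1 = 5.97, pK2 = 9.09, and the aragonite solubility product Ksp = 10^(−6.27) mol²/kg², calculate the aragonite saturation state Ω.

α₂ = 1 / (1 + [H⁺]/K2 + [H⁺]²/(K1K2)) = 1 / (1 + 10^+1.20 + 10^-0.72)
   = 1 / (1 + 15.849 + 0.19055) = 1/17.039 = 0.05869
[CO3²⁻] = α₂ × DIC = 0.05869 × 2.28 = 0.1338 mmol/kg
Ksp = 10^(−6.27) = 5.370×10^-7
Ω = [Ca²⁺][CO3²⁻]/Ksp = (8.15×10^-3)(1.338×10^-4) / 5.370×10^-7 = 2.03

Ω = 2.03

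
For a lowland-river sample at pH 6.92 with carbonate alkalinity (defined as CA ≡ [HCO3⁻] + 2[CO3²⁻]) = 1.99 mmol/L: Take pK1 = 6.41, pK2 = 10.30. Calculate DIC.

DIC = 2.60 mmol/L

CA = [HCO3⁻] + 2[CO3²⁻] = (α₁ + 2α₂)·DIC
At pH 6.92: [H⁺]/K1 = 10^-0.51 = 0.30903, K2/[H⁺] = 10^-3.38 = 0.00041687
α₁ = 1/(1 + 0.30903 + 0.00041687) = 1/1.3094 = 0.7637; α₂ = α₁·K2/[H⁺] = 0.0003184
α₁ + 2α₂ = 0.7643
DIC = CA / (α₁ + 2α₂) = 1.99 / 0.7643 = 2.60 mmol/L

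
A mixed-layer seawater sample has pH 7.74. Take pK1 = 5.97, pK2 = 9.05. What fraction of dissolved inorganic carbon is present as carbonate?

α₂ = 0.0459

α₂ = 1 / (1 + [H⁺]/K2 + [H⁺]²/(K1K2)) = 1 / (1 + 10^+1.31 + 10^-0.46)
   = 1 / (1 + 20.417 + 0.34674) = 1/21.764 = 0.04595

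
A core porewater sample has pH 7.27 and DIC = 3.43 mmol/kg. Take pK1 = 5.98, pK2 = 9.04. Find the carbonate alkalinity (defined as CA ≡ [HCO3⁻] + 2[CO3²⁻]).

CA = 3.32 mmol/kg

CA = [HCO3⁻] + 2[CO3²⁻] = (α₁ + 2α₂)·DIC
At pH 7.27: [H⁺]/K1 = 10^-1.29 = 0.051286, K2/[H⁺] = 10^-1.77 = 0.016982
α₁ = 1/(1 + 0.051286 + 0.016982) = 1/1.0683 = 0.9361; α₂ = α₁·K2/[H⁺] = 0.01590
α₁ + 2α₂ = 0.9679
CA = 0.9679 × 3.43 = 3.32 mmol/kg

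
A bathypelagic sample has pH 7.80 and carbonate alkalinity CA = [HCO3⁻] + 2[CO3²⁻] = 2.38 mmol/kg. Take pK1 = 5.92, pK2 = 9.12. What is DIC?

DIC = 2.30 mmol/kg

CA = [HCO3⁻] + 2[CO3²⁻] = (α₁ + 2α₂)·DIC
At pH 7.80: [H⁺]/K1 = 10^-1.88 = 0.013183, K2/[H⁺] = 10^-1.32 = 0.047863
α₁ = 1/(1 + 0.013183 + 0.047863) = 1/1.0610 = 0.9425; α₂ = α₁·K2/[H⁺] = 0.04511
α₁ + 2α₂ = 1.0327
DIC = CA / (α₁ + 2α₂) = 2.38 / 1.0327 = 2.30 mmol/kg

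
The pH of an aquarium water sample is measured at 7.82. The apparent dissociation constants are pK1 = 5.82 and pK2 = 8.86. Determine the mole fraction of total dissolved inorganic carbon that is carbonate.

α₂ = 0.0828

α₂ = 1 / (1 + [H⁺]/K2 + [H⁺]²/(K1K2)) = 1 / (1 + 10^+1.04 + 10^-0.96)
   = 1 / (1 + 10.965 + 0.10965) = 1/12.074 = 0.08282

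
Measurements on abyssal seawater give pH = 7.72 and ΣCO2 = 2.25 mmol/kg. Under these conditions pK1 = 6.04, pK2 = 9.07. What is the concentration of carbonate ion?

α₂ = 1 / (1 + [H⁺]/K2 + [H⁺]²/(K1K2)) = 1 / (1 + 10^+1.35 + 10^-0.33)
   = 1 / (1 + 22.387 + 0.46774) = 1/23.855 = 0.04192
[CO3²⁻] = α₂ × DIC = 0.04192 × 2.25 = 0.0943 mmol/kg

[CO3²⁻] = 0.0943 mmol/kg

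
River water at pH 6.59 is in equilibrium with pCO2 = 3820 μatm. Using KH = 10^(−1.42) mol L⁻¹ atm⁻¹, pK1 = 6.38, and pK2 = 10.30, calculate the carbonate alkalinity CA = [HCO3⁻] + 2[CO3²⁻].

CA = 0.236 mmol/L

[CO2*] = KH · pCO2 = 10^(−1.42) × 3820×10^-6 = 1.452×10^-4 mol/L
α₀ = 1/(1 + K1/[H⁺] + K1K2/[H⁺]²) = 1/(1 + 10^+0.21 + 10^-3.50) = 0.3814
DIC = [CO2*]/α₀ = 1.452×10^-4 / 0.3814 = 0.3808 mmol/L
CA = (α₁ + 2α₂)·DIC = (0.6185 + 2×0.0001206) × 0.3808 = 0.236 mmol/L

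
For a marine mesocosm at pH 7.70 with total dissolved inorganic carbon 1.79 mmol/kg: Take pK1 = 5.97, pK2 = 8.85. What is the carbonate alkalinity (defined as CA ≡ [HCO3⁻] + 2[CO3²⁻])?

CA = [HCO3⁻] + 2[CO3²⁻] = (α₁ + 2α₂)·DIC
At pH 7.70: [H⁺]/K1 = 10^-1.73 = 0.018621, K2/[H⁺] = 10^-1.15 = 0.070795
α₁ = 1/(1 + 0.018621 + 0.070795) = 1/1.0894 = 0.9179; α₂ = α₁·K2/[H⁺] = 0.06498
α₁ + 2α₂ = 1.0479
CA = 1.0479 × 1.79 = 1.88 mmol/kg

CA = 1.88 mmol/kg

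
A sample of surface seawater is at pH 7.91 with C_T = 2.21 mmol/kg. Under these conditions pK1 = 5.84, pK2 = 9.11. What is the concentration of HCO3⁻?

[HCO3⁻] = 2.06 mmol/kg

α₁ = 1 / (1 + [H⁺]/K1 + K2/[H⁺]) = 1 / (1 + 10^-2.07 + 10^-1.20)
   = 1 / (1 + 0.0085114 + 0.063096) = 1/1.0716 = 0.9332
[HCO3⁻] = α₁ × DIC = 0.9332 × 2.21 = 2.06 mmol/kg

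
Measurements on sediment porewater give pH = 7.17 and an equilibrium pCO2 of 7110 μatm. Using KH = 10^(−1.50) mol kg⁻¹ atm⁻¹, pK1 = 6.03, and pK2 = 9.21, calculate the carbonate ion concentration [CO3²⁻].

[CO2*] = KH · pCO2 = 10^(−1.50) × 7110×10^-6 = 2.248×10^-4 mol/kg
α₀ = 1/(1 + K1/[H⁺] + K1K2/[H⁺]²) = 1/(1 + 10^+1.14 + 10^-0.90) = 0.06698
DIC = [CO2*]/α₀ = 2.248×10^-4 / 0.06698 = 3.357 mmol/kg
[CO3²⁻] = α₂·DIC; α₂ = 0.008432, so [CO3²⁻] = 0.008432 × 3.357 = 0.0283 mmol/kg

[CO3²⁻] = 0.0283 mmol/kg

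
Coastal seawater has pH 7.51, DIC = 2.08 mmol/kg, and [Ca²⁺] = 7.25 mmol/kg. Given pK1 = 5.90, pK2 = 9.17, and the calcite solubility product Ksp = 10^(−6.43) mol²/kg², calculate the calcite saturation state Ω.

Ω = 0.849

α₂ = 1 / (1 + [H⁺]/K2 + [H⁺]²/(K1K2)) = 1 / (1 + 10^+1.66 + 10^+0.05)
   = 1 / (1 + 45.709 + 1.1220) = 1/47.831 = 0.02091
[CO3²⁻] = α₂ × DIC = 0.02091 × 2.08 = 0.04349 mmol/kg
Ksp = 10^(−6.43) = 3.715×10^-7
Ω = [Ca²⁺][CO3²⁻]/Ksp = (7.25×10^-3)(4.349×10^-5) / 3.715×10^-7 = 0.849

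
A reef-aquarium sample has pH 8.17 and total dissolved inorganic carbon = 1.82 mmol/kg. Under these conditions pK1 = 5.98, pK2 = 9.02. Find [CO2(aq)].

[CO2*] = 10.2 μmol/kg

α₀ = 1 / (1 + K1/[H⁺] + K1K2/[H⁺]²) = 1 / (1 + 10^+2.19 + 10^+1.34)
   = 1 / (1 + 154.88 + 21.878) = 1/177.76 = 0.005626
[CO2*] = α₀ × DIC = 0.005626 × 1.82 = 0.0102 mmol/kg = 10.2 μmol/kg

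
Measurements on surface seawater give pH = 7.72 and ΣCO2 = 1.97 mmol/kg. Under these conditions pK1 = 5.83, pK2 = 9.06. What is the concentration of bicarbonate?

[HCO3⁻] = 1.86 mmol/kg

α₁ = 1 / (1 + [H⁺]/K1 + K2/[H⁺]) = 1 / (1 + 10^-1.89 + 10^-1.34)
   = 1 / (1 + 0.012882 + 0.045709) = 1/1.0586 = 0.9447
[HCO3⁻] = α₁ × DIC = 0.9447 × 1.97 = 1.86 mmol/kg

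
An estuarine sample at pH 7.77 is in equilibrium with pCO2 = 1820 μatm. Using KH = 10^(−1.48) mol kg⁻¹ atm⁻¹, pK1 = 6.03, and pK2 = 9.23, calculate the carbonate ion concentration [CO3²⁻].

[CO3²⁻] = 0.115 mmol/kg

[CO2*] = KH · pCO2 = 10^(−1.48) × 1820×10^-6 = 6.027×10^-5 mol/kg
α₀ = 1/(1 + K1/[H⁺] + K1K2/[H⁺]²) = 1/(1 + 10^+1.74 + 10^+0.28) = 0.01728
DIC = [CO2*]/α₀ = 6.027×10^-5 / 0.01728 = 3.487 mmol/kg
[CO3²⁻] = α₂·DIC; α₂ = 0.03293, so [CO3²⁻] = 0.03293 × 3.487 = 0.115 mmol/kg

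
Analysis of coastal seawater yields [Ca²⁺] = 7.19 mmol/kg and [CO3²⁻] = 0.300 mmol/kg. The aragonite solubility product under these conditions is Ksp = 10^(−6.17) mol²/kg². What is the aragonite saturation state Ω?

Ω = 3.19

Ksp = 10^(−6.17) = 6.761×10^-7
Ω = [Ca²⁺][CO3²⁻]/Ksp = (7.19×10^-3)(0.300×10^-3) / 6.761×10^-7 = 3.19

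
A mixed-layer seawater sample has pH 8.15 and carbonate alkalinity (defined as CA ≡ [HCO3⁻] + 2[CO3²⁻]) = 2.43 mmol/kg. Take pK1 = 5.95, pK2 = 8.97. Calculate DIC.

CA = [HCO3⁻] + 2[CO3²⁻] = (α₁ + 2α₂)·DIC
At pH 8.15: [H⁺]/K1 = 10^-2.20 = 0.0063096, K2/[H⁺] = 10^-0.82 = 0.15136
α₁ = 1/(1 + 0.0063096 + 0.15136) = 1/1.1577 = 0.8638; α₂ = α₁·K2/[H⁺] = 0.1307
α₁ + 2α₂ = 1.1253
DIC = CA / (α₁ + 2α₂) = 2.43 / 1.1253 = 2.16 mmol/kg

DIC = 2.16 mmol/kg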